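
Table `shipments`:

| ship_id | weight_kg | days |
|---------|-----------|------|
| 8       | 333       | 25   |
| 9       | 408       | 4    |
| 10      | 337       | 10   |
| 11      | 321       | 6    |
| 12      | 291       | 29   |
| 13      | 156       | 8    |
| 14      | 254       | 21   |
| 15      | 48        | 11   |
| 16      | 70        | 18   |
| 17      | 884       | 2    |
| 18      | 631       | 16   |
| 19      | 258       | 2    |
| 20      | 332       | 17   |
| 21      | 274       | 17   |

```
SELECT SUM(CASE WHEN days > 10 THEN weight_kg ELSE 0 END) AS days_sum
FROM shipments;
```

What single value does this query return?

ship_id=8: ✓ → 333
ship_id=9: ✗
ship_id=10: ✗
ship_id=11: ✗
ship_id=12: ✓ → 291
ship_id=13: ✗
ship_id=14: ✓ → 254
ship_id=15: ✓ → 48
ship_id=16: ✓ → 70
ship_id=17: ✗
ship_id=18: ✓ → 631
ship_id=19: ✗
ship_id=20: ✓ → 332
ship_id=21: ✓ → 274
days_sum = 333 + 291 + 254 + 48 + 70 + 631 + 332 + 274 = 2233

2233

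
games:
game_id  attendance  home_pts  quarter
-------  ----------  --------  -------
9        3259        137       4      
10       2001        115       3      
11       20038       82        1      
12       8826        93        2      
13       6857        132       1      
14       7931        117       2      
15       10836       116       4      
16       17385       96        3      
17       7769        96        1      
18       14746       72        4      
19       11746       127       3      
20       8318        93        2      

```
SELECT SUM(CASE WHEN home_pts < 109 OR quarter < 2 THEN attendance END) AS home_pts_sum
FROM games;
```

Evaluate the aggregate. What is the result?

83939

game_id=9: ✗
game_id=10: ✗
game_id=11: ✓ → 20038
game_id=12: ✓ → 8826
game_id=13: ✓ → 6857
game_id=14: ✗
game_id=15: ✗
game_id=16: ✓ → 17385
game_id=17: ✓ → 7769
game_id=18: ✓ → 14746
game_id=19: ✗
game_id=20: ✓ → 8318
home_pts_sum = 20038 + 8826 + 6857 + 17385 + 7769 + 14746 + 8318 = 83939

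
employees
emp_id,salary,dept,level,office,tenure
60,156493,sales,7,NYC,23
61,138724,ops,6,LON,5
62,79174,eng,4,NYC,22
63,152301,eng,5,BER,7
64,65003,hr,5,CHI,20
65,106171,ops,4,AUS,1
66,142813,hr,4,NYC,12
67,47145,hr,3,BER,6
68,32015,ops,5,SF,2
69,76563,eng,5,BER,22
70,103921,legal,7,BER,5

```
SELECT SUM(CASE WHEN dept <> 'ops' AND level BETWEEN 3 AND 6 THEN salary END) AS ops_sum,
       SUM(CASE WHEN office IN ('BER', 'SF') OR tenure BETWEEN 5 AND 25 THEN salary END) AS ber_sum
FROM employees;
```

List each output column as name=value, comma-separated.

[ops_sum: dept <> 'ops' AND level BETWEEN 3 AND 6]
emp_id=60: ✗
emp_id=61: ✗
emp_id=62: ✓ → 79174
emp_id=63: ✓ → 152301
emp_id=64: ✓ → 65003
emp_id=65: ✗
emp_id=66: ✓ → 142813
emp_id=67: ✓ → 47145
emp_id=68: ✗
emp_id=69: ✓ → 76563
emp_id=70: ✗
ops_sum = 79174 + 152301 + 65003 + 142813 + 47145 + 76563 = 562999
—
[ber_sum: office IN ('BER', 'SF') OR tenure BETWEEN 5 AND 25]
emp_id=60: ✓ → 156493
emp_id=61: ✓ → 138724
emp_id=62: ✓ → 79174
emp_id=63: ✓ → 152301
emp_id=64: ✓ → 65003
emp_id=65: ✗
emp_id=66: ✓ → 142813
emp_id=67: ✓ → 47145
emp_id=68: ✓ → 32015
emp_id=69: ✓ → 76563
emp_id=70: ✓ → 103921
ber_sum = 156493 + 138724 + 79174 + 152301 + 65003 + 142813 + 47145 + 32015 + 76563 + 103921 = 994152

ops_sum=562999, ber_sum=994152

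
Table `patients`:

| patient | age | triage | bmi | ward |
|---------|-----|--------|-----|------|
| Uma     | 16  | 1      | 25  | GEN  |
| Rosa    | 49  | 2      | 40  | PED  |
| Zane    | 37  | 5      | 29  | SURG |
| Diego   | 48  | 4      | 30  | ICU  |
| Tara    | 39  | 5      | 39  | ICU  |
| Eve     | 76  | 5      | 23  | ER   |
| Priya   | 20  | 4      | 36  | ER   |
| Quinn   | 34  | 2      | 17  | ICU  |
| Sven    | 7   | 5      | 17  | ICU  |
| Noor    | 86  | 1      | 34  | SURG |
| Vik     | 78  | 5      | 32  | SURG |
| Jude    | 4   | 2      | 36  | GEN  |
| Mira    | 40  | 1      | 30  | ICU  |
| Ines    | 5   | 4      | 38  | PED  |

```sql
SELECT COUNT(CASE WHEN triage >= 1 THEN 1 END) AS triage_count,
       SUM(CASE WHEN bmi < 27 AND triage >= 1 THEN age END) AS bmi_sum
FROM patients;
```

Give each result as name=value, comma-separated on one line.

[triage_count: triage >= 1]
patient=Uma: ✓ → 1
patient=Rosa: ✓ → 1
patient=Zane: ✓ → 1
patient=Diego: ✓ → 1
patient=Tara: ✓ → 1
patient=Eve: ✓ → 1
patient=Priya: ✓ → 1
patient=Quinn: ✓ → 1
patient=Sven: ✓ → 1
patient=Noor: ✓ → 1
patient=Vik: ✓ → 1
patient=Jude: ✓ → 1
patient=Mira: ✓ → 1
patient=Ines: ✓ → 1
triage_count = COUNT(1, 1, 1, 1, 1, 1, 1, 1, 1, 1, 1, 1, 1, 1) = 14
—
[bmi_sum: bmi < 27 AND triage >= 1]
patient=Uma: ✓ → 16
patient=Rosa: ✗
patient=Zane: ✗
patient=Diego: ✗
patient=Tara: ✗
patient=Eve: ✓ → 76
patient=Priya: ✗
patient=Quinn: ✓ → 34
patient=Sven: ✓ → 7
patient=Noor: ✗
patient=Vik: ✗
patient=Jude: ✗
patient=Mira: ✗
patient=Ines: ✗
bmi_sum = 16 + 76 + 34 + 7 = 133

triage_count=14, bmi_sum=133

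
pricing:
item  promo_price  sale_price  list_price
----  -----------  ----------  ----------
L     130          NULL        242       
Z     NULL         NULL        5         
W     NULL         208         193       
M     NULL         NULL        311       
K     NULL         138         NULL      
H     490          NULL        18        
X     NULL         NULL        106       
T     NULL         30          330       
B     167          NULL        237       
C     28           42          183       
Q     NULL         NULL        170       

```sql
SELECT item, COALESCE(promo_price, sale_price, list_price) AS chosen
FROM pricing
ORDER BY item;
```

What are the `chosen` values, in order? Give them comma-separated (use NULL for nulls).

167, 28, 490, 138, 130, 311, 170, 30, 208, 106, 5

item=B: promo_price=167 → 167
item=C: promo_price=28 → 28
item=H: promo_price=490 → 490
item=K: promo_price=NULL, sale_price=138 → 138
item=L: promo_price=130 → 130
item=M: promo_price=NULL, sale_price=NULL, list_price=311 → 311
item=Q: promo_price=NULL, sale_price=NULL, list_price=170 → 170
item=T: promo_price=NULL, sale_price=30 → 30
item=W: promo_price=NULL, sale_price=208 → 208
item=X: promo_price=NULL, sale_price=NULL, list_price=106 → 106
item=Z: promo_price=NULL, sale_price=NULL, list_price=5 → 5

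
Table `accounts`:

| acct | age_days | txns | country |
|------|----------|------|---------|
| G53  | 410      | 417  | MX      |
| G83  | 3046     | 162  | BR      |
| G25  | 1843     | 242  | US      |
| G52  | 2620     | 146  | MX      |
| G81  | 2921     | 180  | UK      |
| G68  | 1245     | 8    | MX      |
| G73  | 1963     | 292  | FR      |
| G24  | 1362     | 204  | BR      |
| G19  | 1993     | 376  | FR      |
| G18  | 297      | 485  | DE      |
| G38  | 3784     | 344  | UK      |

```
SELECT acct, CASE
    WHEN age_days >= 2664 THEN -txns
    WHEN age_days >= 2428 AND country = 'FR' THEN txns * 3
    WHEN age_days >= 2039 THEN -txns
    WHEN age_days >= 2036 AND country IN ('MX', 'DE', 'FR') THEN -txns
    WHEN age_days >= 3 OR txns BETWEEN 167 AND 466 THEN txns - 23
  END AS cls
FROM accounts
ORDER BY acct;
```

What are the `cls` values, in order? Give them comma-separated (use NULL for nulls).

acct=G18: age_days >= 3 OR txns BETWEEN 167 AND 466 → 462
acct=G19: age_days >= 3 OR txns BETWEEN 167 AND 466 → 353
acct=G24: age_days >= 3 OR txns BETWEEN 167 AND 466 → 181
acct=G25: age_days >= 3 OR txns BETWEEN 167 AND 466 → 219
acct=G38: age_days >= 2664 → -344
acct=G52: age_days >= 2039 → -146
acct=G53: age_days >= 3 OR txns BETWEEN 167 AND 466 → 394
acct=G68: age_days >= 3 OR txns BETWEEN 167 AND 466 → -15
acct=G73: age_days >= 3 OR txns BETWEEN 167 AND 466 → 269
acct=G81: age_days >= 2664 → -180
acct=G83: age_days >= 2664 → -162

462, 353, 181, 219, -344, -146, 394, -15, 269, -180, -162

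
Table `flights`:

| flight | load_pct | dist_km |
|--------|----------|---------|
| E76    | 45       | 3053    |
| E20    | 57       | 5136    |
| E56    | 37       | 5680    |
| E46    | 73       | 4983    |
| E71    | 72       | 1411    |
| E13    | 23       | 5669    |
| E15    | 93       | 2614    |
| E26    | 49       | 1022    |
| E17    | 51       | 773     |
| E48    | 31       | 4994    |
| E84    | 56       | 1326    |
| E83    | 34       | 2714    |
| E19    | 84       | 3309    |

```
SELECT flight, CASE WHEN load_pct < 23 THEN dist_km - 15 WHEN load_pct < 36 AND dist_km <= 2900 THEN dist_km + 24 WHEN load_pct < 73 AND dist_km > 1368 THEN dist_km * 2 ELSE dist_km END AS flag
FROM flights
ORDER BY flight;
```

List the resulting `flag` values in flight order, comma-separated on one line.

flight=E13: load_pct < 73 AND dist_km > 1368 → 11338
flight=E15: ELSE → 2614
flight=E17: ELSE → 773
flight=E19: ELSE → 3309
flight=E20: load_pct < 73 AND dist_km > 1368 → 10272
flight=E26: ELSE → 1022
flight=E46: ELSE → 4983
flight=E48: load_pct < 73 AND dist_km > 1368 → 9988
flight=E56: load_pct < 73 AND dist_km > 1368 → 11360
flight=E71: load_pct < 73 AND dist_km > 1368 → 2822
flight=E76: load_pct < 73 AND dist_km > 1368 → 6106
flight=E83: load_pct < 36 AND dist_km <= 2900 → 2738
flight=E84: ELSE → 1326

11338, 2614, 773, 3309, 10272, 1022, 4983, 9988, 11360, 2822, 6106, 2738, 1326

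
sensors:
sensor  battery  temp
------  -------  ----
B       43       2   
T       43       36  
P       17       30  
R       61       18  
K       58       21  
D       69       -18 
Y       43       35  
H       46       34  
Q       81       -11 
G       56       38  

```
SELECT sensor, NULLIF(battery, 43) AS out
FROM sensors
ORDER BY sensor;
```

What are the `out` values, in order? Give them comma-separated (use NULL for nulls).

sensor=B: battery=43 vs 43: equal → NULL
sensor=D: battery=69 vs 43: differ → 69
sensor=G: battery=56 vs 43: differ → 56
sensor=H: battery=46 vs 43: differ → 46
sensor=K: battery=58 vs 43: differ → 58
sensor=P: battery=17 vs 43: differ → 17
sensor=Q: battery=81 vs 43: differ → 81
sensor=R: battery=61 vs 43: differ → 61
sensor=T: battery=43 vs 43: equal → NULL
sensor=Y: battery=43 vs 43: equal → NULL

NULL, 69, 56, 46, 58, 17, 81, 61, NULL, NULL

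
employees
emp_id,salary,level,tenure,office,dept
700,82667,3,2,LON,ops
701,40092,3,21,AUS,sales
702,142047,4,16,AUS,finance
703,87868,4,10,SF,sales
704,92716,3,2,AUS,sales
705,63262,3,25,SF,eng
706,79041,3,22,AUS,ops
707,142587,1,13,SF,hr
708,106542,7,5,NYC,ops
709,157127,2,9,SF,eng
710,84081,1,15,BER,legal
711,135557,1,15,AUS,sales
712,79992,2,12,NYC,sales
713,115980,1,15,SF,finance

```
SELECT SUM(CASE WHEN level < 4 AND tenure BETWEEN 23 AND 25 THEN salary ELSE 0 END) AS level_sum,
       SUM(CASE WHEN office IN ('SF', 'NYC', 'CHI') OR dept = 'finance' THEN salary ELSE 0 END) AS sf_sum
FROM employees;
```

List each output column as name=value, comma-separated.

level_sum=63262, sf_sum=895405

[level_sum: level < 4 AND tenure BETWEEN 23 AND 25]
emp_id=700: ✗
emp_id=701: ✗
emp_id=702: ✗
emp_id=703: ✗
emp_id=704: ✗
emp_id=705: ✓ → 63262
emp_id=706: ✗
emp_id=707: ✗
emp_id=708: ✗
emp_id=709: ✗
emp_id=710: ✗
emp_id=711: ✗
emp_id=712: ✗
emp_id=713: ✗
level_sum = 63262
—
[sf_sum: office IN ('SF', 'NYC', 'CHI') OR dept = 'finance']
emp_id=700: ✗
emp_id=701: ✗
emp_id=702: ✓ → 142047
emp_id=703: ✓ → 87868
emp_id=704: ✗
emp_id=705: ✓ → 63262
emp_id=706: ✗
emp_id=707: ✓ → 142587
emp_id=708: ✓ → 106542
emp_id=709: ✓ → 157127
emp_id=710: ✗
emp_id=711: ✗
emp_id=712: ✓ → 79992
emp_id=713: ✓ → 115980
sf_sum = 142047 + 87868 + 63262 + 142587 + 106542 + 157127 + 79992 + 115980 = 895405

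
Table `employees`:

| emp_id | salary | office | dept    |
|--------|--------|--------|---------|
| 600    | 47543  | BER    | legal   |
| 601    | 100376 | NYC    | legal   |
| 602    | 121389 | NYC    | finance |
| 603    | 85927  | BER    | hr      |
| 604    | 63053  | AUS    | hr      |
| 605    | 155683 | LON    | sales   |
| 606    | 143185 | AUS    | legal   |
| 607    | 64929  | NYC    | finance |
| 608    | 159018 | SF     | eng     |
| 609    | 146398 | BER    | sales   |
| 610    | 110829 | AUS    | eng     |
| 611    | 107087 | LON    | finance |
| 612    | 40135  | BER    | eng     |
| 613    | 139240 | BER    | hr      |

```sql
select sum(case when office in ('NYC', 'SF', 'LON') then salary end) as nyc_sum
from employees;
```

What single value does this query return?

emp_id=600: ✗
emp_id=601: ✓ → 100376
emp_id=602: ✓ → 121389
emp_id=603: ✗
emp_id=604: ✗
emp_id=605: ✓ → 155683
emp_id=606: ✗
emp_id=607: ✓ → 64929
emp_id=608: ✓ → 159018
emp_id=609: ✗
emp_id=610: ✗
emp_id=611: ✓ → 107087
emp_id=612: ✗
emp_id=613: ✗
nyc_sum = 100376 + 121389 + 155683 + 64929 + 159018 + 107087 = 708482

708482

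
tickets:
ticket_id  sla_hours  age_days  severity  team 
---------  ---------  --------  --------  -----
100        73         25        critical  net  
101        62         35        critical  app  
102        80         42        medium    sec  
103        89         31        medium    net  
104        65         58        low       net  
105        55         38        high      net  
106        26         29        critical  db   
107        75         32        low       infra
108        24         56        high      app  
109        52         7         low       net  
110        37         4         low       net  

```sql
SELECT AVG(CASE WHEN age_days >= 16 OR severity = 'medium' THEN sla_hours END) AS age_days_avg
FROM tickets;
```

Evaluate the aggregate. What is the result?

ticket_id=100: ✓ → 73
ticket_id=101: ✓ → 62
ticket_id=102: ✓ → 80
ticket_id=103: ✓ → 89
ticket_id=104: ✓ → 65
ticket_id=105: ✓ → 55
ticket_id=106: ✓ → 26
ticket_id=107: ✓ → 75
ticket_id=108: ✓ → 24
ticket_id=109: ✗
ticket_id=110: ✗
age_days_avg = (73 + 62 + 80 + 89 + 65 + 55 + 26 + 75 + 24) / 9 = 61

61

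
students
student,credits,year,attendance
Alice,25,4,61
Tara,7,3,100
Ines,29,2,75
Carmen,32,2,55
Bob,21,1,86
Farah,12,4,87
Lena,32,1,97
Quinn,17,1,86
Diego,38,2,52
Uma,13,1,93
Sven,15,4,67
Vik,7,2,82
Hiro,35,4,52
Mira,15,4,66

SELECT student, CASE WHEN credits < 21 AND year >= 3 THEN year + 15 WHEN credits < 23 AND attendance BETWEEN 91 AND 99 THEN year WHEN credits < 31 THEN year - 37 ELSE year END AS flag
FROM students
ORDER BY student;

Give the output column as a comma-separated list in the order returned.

student=Alice: credits < 31 → -33
student=Bob: credits < 31 → -36
student=Carmen: ELSE → 2
student=Diego: ELSE → 2
student=Farah: credits < 21 AND year >= 3 → 19
student=Hiro: ELSE → 4
student=Ines: credits < 31 → -35
student=Lena: ELSE → 1
student=Mira: credits < 21 AND year >= 3 → 19
student=Quinn: credits < 31 → -36
student=Sven: credits < 21 AND year >= 3 → 19
student=Tara: credits < 21 AND year >= 3 → 18
student=Uma: credits < 23 AND attendance BETWEEN 91 AND 99 → 1
student=Vik: credits < 31 → -35

-33, -36, 2, 2, 19, 4, -35, 1, 19, -36, 19, 18, 1, -35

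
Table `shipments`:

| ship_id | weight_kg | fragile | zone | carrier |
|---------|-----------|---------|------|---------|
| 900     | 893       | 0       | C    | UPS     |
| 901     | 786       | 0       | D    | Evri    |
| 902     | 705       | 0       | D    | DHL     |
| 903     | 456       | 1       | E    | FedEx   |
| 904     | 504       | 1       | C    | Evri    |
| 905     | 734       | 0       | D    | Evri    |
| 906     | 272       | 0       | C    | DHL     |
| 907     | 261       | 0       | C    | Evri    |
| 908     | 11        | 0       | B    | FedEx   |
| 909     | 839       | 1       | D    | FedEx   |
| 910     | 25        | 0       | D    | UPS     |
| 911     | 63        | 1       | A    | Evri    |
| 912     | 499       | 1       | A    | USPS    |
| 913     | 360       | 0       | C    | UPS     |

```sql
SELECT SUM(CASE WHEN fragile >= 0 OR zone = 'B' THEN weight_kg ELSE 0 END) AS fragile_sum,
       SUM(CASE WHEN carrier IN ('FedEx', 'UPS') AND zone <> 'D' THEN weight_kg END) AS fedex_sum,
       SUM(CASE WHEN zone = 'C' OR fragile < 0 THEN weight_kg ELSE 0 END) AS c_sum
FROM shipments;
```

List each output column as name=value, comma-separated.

fragile_sum=6408, fedex_sum=1720, c_sum=2290

[fragile_sum: fragile >= 0 OR zone = 'B']
ship_id=900: ✓ → 893
ship_id=901: ✓ → 786
ship_id=902: ✓ → 705
ship_id=903: ✓ → 456
ship_id=904: ✓ → 504
ship_id=905: ✓ → 734
ship_id=906: ✓ → 272
ship_id=907: ✓ → 261
ship_id=908: ✓ → 11
ship_id=909: ✓ → 839
ship_id=910: ✓ → 25
ship_id=911: ✓ → 63
ship_id=912: ✓ → 499
ship_id=913: ✓ → 360
fragile_sum = 893 + 786 + 705 + 456 + 504 + 734 + 272 + 261 + 11 + 839 + 25 + 63 + 499 + 360 = 6408
—
[fedex_sum: carrier IN ('FedEx', 'UPS') AND zone <> 'D']
ship_id=900: ✓ → 893
ship_id=901: ✗
ship_id=902: ✗
ship_id=903: ✓ → 456
ship_id=904: ✗
ship_id=905: ✗
ship_id=906: ✗
ship_id=907: ✗
ship_id=908: ✓ → 11
ship_id=909: ✗
ship_id=910: ✗
ship_id=911: ✗
ship_id=912: ✗
ship_id=913: ✓ → 360
fedex_sum = 893 + 456 + 11 + 360 = 1720
—
[c_sum: zone = 'C' OR fragile < 0]
ship_id=900: ✓ → 893
ship_id=901: ✗
ship_id=902: ✗
ship_id=903: ✗
ship_id=904: ✓ → 504
ship_id=905: ✗
ship_id=906: ✓ → 272
ship_id=907: ✓ → 261
ship_id=908: ✗
ship_id=909: ✗
ship_id=910: ✗
ship_id=911: ✗
ship_id=912: ✗
ship_id=913: ✓ → 360
c_sum = 893 + 504 + 272 + 261 + 360 = 2290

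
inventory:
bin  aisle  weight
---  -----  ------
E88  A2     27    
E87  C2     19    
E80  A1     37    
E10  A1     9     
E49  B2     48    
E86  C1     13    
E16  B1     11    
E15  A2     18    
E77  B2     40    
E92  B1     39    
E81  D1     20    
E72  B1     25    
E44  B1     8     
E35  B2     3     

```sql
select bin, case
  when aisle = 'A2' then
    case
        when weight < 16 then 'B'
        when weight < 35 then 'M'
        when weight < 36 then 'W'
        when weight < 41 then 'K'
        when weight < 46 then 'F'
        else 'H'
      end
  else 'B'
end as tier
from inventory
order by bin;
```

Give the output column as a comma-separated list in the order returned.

bin=E10: aisle='A1' → outer ELSE → B
bin=E15: aisle='A2' → inner[weight < 35] → M
bin=E16: aisle='B1' → outer ELSE → B
bin=E35: aisle='B2' → outer ELSE → B
bin=E44: aisle='B1' → outer ELSE → B
bin=E49: aisle='B2' → outer ELSE → B
bin=E72: aisle='B1' → outer ELSE → B
bin=E77: aisle='B2' → outer ELSE → B
bin=E80: aisle='A1' → outer ELSE → B
bin=E81: aisle='D1' → outer ELSE → B
bin=E86: aisle='C1' → outer ELSE → B
bin=E87: aisle='C2' → outer ELSE → B
bin=E88: aisle='A2' → inner[weight < 35] → M
bin=E92: aisle='B1' → outer ELSE → B

B, M, B, B, B, B, B, B, B, B, B, B, M, B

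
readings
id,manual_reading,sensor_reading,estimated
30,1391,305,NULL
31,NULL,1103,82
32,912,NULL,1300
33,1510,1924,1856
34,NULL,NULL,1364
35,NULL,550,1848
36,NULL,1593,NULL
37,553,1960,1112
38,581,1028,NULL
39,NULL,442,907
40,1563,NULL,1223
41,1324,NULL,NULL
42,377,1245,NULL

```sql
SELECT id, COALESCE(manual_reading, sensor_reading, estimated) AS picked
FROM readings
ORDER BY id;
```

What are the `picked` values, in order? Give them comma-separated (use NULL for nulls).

1391, 1103, 912, 1510, 1364, 550, 1593, 553, 581, 442, 1563, 1324, 377

id=30: manual_reading=1391 → 1391
id=31: manual_reading=NULL, sensor_reading=1103 → 1103
id=32: manual_reading=912 → 912
id=33: manual_reading=1510 → 1510
id=34: manual_reading=NULL, sensor_reading=NULL, estimated=1364 → 1364
id=35: manual_reading=NULL, sensor_reading=550 → 550
id=36: manual_reading=NULL, sensor_reading=1593 → 1593
id=37: manual_reading=553 → 553
id=38: manual_reading=581 → 581
id=39: manual_reading=NULL, sensor_reading=442 → 442
id=40: manual_reading=1563 → 1563
id=41: manual_reading=1324 → 1324
id=42: manual_reading=377 → 377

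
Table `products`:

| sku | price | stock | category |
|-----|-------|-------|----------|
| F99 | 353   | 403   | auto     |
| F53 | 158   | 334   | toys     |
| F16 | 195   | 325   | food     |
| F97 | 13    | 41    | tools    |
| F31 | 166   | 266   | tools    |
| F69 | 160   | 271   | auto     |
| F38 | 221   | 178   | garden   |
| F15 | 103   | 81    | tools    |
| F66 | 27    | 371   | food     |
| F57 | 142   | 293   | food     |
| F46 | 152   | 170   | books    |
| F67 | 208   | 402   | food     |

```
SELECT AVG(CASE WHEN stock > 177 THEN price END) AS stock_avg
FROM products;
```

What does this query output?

181.1111111111

sku=F99: ✓ → 353
sku=F53: ✓ → 158
sku=F16: ✓ → 195
sku=F97: ✗
sku=F31: ✓ → 166
sku=F69: ✓ → 160
sku=F38: ✓ → 221
sku=F15: ✗
sku=F66: ✓ → 27
sku=F57: ✓ → 142
sku=F46: ✗
sku=F67: ✓ → 208
stock_avg = (353 + 158 + 195 + 166 + 160 + 221 + 27 + 142 + 208) / 9 = 181.1111111111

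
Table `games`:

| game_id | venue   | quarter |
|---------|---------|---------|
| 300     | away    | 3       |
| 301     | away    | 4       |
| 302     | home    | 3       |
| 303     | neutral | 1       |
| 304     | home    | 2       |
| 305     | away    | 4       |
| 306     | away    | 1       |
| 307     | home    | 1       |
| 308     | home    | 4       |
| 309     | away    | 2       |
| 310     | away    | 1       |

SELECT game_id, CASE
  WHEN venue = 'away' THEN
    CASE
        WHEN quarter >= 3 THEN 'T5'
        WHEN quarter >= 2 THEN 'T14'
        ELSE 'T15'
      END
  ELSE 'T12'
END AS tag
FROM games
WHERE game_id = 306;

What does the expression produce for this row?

T15

game_id = 306: venue=away, quarter=1.
venue='away' → inner[ELSE] → T15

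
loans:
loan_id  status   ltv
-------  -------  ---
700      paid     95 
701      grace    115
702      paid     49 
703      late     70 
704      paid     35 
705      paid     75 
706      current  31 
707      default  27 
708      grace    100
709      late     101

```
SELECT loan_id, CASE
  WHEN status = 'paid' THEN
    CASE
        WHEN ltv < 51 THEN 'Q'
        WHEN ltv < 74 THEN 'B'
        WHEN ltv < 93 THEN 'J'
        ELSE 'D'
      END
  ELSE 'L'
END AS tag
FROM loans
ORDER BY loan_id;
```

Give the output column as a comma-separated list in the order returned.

D, L, Q, L, Q, J, L, L, L, L

loan_id=700: status='paid' → inner[ELSE] → D
loan_id=701: status='grace' → outer ELSE → L
loan_id=702: status='paid' → inner[ltv < 51] → Q
loan_id=703: status='late' → outer ELSE → L
loan_id=704: status='paid' → inner[ltv < 51] → Q
loan_id=705: status='paid' → inner[ltv < 93] → J
loan_id=706: status='current' → outer ELSE → L
loan_id=707: status='default' → outer ELSE → L
loan_id=708: status='grace' → outer ELSE → L
loan_id=709: status='late' → outer ELSE → L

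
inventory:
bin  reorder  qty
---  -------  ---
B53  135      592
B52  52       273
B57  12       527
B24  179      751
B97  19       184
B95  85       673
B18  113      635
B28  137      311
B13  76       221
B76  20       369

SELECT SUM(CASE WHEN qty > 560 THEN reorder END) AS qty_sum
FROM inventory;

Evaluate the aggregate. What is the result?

bin=B53: ✓ → 135
bin=B52: ✗
bin=B57: ✗
bin=B24: ✓ → 179
bin=B97: ✗
bin=B95: ✓ → 85
bin=B18: ✓ → 113
bin=B28: ✗
bin=B13: ✗
bin=B76: ✗
qty_sum = 135 + 179 + 85 + 113 = 512

512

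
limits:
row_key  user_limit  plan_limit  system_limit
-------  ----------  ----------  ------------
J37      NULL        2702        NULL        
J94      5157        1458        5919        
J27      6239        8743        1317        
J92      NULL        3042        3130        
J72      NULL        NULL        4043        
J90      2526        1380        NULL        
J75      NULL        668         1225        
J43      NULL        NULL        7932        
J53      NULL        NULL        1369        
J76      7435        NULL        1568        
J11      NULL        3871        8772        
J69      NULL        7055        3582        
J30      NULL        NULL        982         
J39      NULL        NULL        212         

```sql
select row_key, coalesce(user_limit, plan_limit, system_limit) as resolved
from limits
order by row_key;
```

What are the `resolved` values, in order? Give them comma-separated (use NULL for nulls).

row_key=J11: user_limit=NULL, plan_limit=3871 → 3871
row_key=J27: user_limit=6239 → 6239
row_key=J30: user_limit=NULL, plan_limit=NULL, system_limit=982 → 982
row_key=J37: user_limit=NULL, plan_limit=2702 → 2702
row_key=J39: user_limit=NULL, plan_limit=NULL, system_limit=212 → 212
row_key=J43: user_limit=NULL, plan_limit=NULL, system_limit=7932 → 7932
row_key=J53: user_limit=NULL, plan_limit=NULL, system_limit=1369 → 1369
row_key=J69: user_limit=NULL, plan_limit=7055 → 7055
row_key=J72: user_limit=NULL, plan_limit=NULL, system_limit=4043 → 4043
row_key=J75: user_limit=NULL, plan_limit=668 → 668
row_key=J76: user_limit=7435 → 7435
row_key=J90: user_limit=2526 → 2526
row_key=J92: user_limit=NULL, plan_limit=3042 → 3042
row_key=J94: user_limit=5157 → 5157

3871, 6239, 982, 2702, 212, 7932, 1369, 7055, 4043, 668, 7435, 2526, 3042, 5157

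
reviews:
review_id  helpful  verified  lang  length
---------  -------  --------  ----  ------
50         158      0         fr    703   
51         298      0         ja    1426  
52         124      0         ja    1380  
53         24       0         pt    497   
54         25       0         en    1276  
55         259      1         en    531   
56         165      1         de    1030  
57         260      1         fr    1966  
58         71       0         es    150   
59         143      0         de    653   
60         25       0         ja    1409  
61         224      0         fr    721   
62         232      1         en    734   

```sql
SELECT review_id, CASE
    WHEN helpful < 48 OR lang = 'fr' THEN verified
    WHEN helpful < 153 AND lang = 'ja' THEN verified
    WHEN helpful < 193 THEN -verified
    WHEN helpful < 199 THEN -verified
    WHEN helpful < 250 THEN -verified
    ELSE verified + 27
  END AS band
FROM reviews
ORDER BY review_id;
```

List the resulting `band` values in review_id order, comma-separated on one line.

review_id=50: helpful < 48 OR lang = 'fr' → 0
review_id=51: ELSE → 27
review_id=52: helpful < 153 AND lang = 'ja' → 0
review_id=53: helpful < 48 OR lang = 'fr' → 0
review_id=54: helpful < 48 OR lang = 'fr' → 0
review_id=55: ELSE → 28
review_id=56: helpful < 193 → -1
review_id=57: helpful < 48 OR lang = 'fr' → 1
review_id=58: helpful < 193 → 0
review_id=59: helpful < 193 → 0
review_id=60: helpful < 48 OR lang = 'fr' → 0
review_id=61: helpful < 48 OR lang = 'fr' → 0
review_id=62: helpful < 250 → -1

0, 27, 0, 0, 0, 28, -1, 1, 0, 0, 0, 0, -1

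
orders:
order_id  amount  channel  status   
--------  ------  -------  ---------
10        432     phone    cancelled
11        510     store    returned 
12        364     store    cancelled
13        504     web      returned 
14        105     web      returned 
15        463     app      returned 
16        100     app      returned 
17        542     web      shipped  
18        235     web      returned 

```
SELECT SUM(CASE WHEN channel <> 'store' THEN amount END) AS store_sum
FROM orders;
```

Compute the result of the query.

2381

order_id=10: ✓ → 432
order_id=11: ✗
order_id=12: ✗
order_id=13: ✓ → 504
order_id=14: ✓ → 105
order_id=15: ✓ → 463
order_id=16: ✓ → 100
order_id=17: ✓ → 542
order_id=18: ✓ → 235
store_sum = 432 + 504 + 105 + 463 + 100 + 542 + 235 = 2381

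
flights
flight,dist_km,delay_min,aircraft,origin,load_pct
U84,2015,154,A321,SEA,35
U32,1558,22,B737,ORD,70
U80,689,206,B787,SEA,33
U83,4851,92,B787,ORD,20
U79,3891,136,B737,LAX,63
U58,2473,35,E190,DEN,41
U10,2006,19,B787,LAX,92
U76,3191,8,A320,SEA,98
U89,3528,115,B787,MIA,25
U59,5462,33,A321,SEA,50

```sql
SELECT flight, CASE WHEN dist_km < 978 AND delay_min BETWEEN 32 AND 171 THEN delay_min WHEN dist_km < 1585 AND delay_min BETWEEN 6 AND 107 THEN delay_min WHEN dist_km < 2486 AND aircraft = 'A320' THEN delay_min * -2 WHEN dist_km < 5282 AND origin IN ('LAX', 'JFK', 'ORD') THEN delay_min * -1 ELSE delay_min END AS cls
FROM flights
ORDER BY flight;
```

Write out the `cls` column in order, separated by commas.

flight=U10: dist_km < 5282 AND origin IN ('LAX', 'JFK', 'ORD') → -19
flight=U32: dist_km < 1585 AND delay_min BETWEEN 6 AND 107 → 22
flight=U58: ELSE → 35
flight=U59: ELSE → 33
flight=U76: ELSE → 8
flight=U79: dist_km < 5282 AND origin IN ('LAX', 'JFK', 'ORD') → -136
flight=U80: ELSE → 206
flight=U83: dist_km < 5282 AND origin IN ('LAX', 'JFK', 'ORD') → -92
flight=U84: ELSE → 154
flight=U89: ELSE → 115

-19, 22, 35, 33, 8, -136, 206, -92, 154, 115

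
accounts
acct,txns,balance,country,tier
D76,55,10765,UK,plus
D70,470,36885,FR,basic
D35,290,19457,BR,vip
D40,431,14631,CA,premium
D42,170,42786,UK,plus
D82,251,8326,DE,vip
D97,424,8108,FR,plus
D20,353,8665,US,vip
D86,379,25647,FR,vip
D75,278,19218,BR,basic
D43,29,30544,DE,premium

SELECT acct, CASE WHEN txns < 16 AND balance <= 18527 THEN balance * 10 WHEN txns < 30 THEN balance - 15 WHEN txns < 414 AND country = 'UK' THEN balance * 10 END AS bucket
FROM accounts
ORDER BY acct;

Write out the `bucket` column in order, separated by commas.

NULL, NULL, NULL, 427860, 30529, NULL, NULL, 107650, NULL, NULL, NULL

acct=D20: (no match → NULL) → NULL
acct=D35: (no match → NULL) → NULL
acct=D40: (no match → NULL) → NULL
acct=D42: txns < 414 AND country = 'UK' → 427860
acct=D43: txns < 30 → 30529
acct=D70: (no match → NULL) → NULL
acct=D75: (no match → NULL) → NULL
acct=D76: txns < 414 AND country = 'UK' → 107650
acct=D82: (no match → NULL) → NULL
acct=D86: (no match → NULL) → NULL
acct=D97: (no match → NULL) → NULL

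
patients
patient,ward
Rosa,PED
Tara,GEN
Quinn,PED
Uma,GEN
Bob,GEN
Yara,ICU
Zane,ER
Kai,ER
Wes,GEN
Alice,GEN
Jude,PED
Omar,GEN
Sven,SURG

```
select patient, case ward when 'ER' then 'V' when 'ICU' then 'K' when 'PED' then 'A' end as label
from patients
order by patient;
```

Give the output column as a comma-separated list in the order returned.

patient=Alice: (no match → NULL) → NULL
patient=Bob: (no match → NULL) → NULL
patient=Jude: ward='PED' → A
patient=Kai: ward='ER' → V
patient=Omar: (no match → NULL) → NULL
patient=Quinn: ward='PED' → A
patient=Rosa: ward='PED' → A
patient=Sven: (no match → NULL) → NULL
patient=Tara: (no match → NULL) → NULL
patient=Uma: (no match → NULL) → NULL
patient=Wes: (no match → NULL) → NULL
patient=Yara: ward='ICU' → K
patient=Zane: ward='ER' → V

NULL, NULL, A, V, NULL, A, A, NULL, NULL, NULL, NULL, K, V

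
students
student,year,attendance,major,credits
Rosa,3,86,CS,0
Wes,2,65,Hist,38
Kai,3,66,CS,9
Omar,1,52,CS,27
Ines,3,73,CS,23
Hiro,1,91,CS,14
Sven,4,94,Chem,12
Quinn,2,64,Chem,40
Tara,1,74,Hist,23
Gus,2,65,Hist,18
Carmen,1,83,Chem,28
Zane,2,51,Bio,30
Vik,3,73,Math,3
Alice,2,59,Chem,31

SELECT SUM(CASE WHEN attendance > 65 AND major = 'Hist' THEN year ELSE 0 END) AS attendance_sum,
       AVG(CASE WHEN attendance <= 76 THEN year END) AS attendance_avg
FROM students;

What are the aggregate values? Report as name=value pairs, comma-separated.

[attendance_sum: attendance > 65 AND major = 'Hist']
student=Rosa: ✗
student=Wes: ✗
student=Kai: ✗
student=Omar: ✗
student=Ines: ✗
student=Hiro: ✗
student=Sven: ✗
student=Quinn: ✗
student=Tara: ✓ → 1
student=Gus: ✗
student=Carmen: ✗
student=Zane: ✗
student=Vik: ✗
student=Alice: ✗
attendance_sum = 1
—
[attendance_avg: attendance <= 76]
student=Rosa: ✗
student=Wes: ✓ → 2
student=Kai: ✓ → 3
student=Omar: ✓ → 1
student=Ines: ✓ → 3
student=Hiro: ✗
student=Sven: ✗
student=Quinn: ✓ → 2
student=Tara: ✓ → 1
student=Gus: ✓ → 2
student=Carmen: ✗
student=Zane: ✓ → 2
student=Vik: ✓ → 3
student=Alice: ✓ → 2
attendance_avg = (2 + 3 + 1 + 3 + 2 + 1 + 2 + 2 + 3 + 2) / 10 = 2.1

attendance_sum=1, attendance_avg=2.1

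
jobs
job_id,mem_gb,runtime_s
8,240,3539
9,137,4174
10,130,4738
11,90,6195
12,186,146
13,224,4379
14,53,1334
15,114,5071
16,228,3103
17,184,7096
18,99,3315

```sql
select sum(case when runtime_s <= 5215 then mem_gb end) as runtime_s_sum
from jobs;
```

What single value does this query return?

1411

job_id=8: ✓ → 240
job_id=9: ✓ → 137
job_id=10: ✓ → 130
job_id=11: ✗
job_id=12: ✓ → 186
job_id=13: ✓ → 224
job_id=14: ✓ → 53
job_id=15: ✓ → 114
job_id=16: ✓ → 228
job_id=17: ✗
job_id=18: ✓ → 99
runtime_s_sum = 240 + 137 + 130 + 186 + 224 + 53 + 114 + 228 + 99 = 1411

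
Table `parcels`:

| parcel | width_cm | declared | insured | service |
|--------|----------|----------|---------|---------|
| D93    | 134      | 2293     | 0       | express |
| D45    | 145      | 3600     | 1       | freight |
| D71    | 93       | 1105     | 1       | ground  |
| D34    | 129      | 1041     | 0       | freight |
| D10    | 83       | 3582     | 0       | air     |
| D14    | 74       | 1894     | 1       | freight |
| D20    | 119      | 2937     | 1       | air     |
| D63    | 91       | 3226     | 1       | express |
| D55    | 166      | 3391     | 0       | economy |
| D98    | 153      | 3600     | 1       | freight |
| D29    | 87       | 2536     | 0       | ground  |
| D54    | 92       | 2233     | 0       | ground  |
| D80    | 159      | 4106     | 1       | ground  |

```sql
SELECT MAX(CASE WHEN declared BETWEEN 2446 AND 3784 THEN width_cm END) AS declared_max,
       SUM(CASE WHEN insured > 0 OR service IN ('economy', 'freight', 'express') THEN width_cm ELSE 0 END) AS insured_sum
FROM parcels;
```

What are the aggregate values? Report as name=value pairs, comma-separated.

declared_max=166, insured_sum=1263

[declared_max: declared BETWEEN 2446 AND 3784]
parcel=D93: ✗
parcel=D45: ✓ → 145
parcel=D71: ✗
parcel=D34: ✗
parcel=D10: ✓ → 83
parcel=D14: ✗
parcel=D20: ✓ → 119
parcel=D63: ✓ → 91
parcel=D55: ✓ → 166
parcel=D98: ✓ → 153
parcel=D29: ✓ → 87
parcel=D54: ✗
parcel=D80: ✗
declared_max = MAX(145, 83, 119, 91, 166, 153, 87) = 166
—
[insured_sum: insured > 0 OR service IN ('economy', 'freight', 'express')]
parcel=D93: ✓ → 134
parcel=D45: ✓ → 145
parcel=D71: ✓ → 93
parcel=D34: ✓ → 129
parcel=D10: ✗
parcel=D14: ✓ → 74
parcel=D20: ✓ → 119
parcel=D63: ✓ → 91
parcel=D55: ✓ → 166
parcel=D98: ✓ → 153
parcel=D29: ✗
parcel=D54: ✗
parcel=D80: ✓ → 159
insured_sum = 134 + 145 + 93 + 129 + 74 + 119 + 91 + 166 + 153 + 159 = 1263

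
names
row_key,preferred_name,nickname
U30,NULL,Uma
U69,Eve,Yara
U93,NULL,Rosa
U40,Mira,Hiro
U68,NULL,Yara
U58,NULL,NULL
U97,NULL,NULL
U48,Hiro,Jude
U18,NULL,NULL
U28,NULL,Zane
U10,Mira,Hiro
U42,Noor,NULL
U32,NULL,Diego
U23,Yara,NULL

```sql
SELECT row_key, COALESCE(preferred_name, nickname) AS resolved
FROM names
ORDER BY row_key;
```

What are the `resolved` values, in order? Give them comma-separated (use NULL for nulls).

row_key=U10: preferred_name=Mira → Mira
row_key=U18: preferred_name=NULL, nickname=NULL (all NULL) → NULL
row_key=U23: preferred_name=Yara → Yara
row_key=U28: preferred_name=NULL, nickname=Zane → Zane
row_key=U30: preferred_name=NULL, nickname=Uma → Uma
row_key=U32: preferred_name=NULL, nickname=Diego → Diego
row_key=U40: preferred_name=Mira → Mira
row_key=U42: preferred_name=Noor → Noor
row_key=U48: preferred_name=Hiro → Hiro
row_key=U58: preferred_name=NULL, nickname=NULL (all NULL) → NULL
row_key=U68: preferred_name=NULL, nickname=Yara → Yara
row_key=U69: preferred_name=Eve → Eve
row_key=U93: preferred_name=NULL, nickname=Rosa → Rosa
row_key=U97: preferred_name=NULL, nickname=NULL (all NULL) → NULL

Mira, NULL, Yara, Zane, Uma, Diego, Mira, Noor, Hiro, NULL, Yara, Eve, Rosa, NULL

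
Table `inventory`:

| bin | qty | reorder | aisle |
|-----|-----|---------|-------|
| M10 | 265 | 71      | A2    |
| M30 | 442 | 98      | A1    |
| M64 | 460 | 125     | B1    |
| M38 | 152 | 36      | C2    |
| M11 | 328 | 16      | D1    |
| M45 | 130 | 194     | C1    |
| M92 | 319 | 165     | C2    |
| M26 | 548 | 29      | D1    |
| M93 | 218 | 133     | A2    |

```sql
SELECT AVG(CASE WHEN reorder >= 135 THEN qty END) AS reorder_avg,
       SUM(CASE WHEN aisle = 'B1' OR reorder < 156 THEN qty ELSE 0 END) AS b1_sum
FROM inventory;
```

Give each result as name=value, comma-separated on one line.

reorder_avg=224.5, b1_sum=2413

[reorder_avg: reorder >= 135]
bin=M10: ✗
bin=M30: ✗
bin=M64: ✗
bin=M38: ✗
bin=M11: ✗
bin=M45: ✓ → 130
bin=M92: ✓ → 319
bin=M26: ✗
bin=M93: ✗
reorder_avg = (130 + 319) / 2 = 224.5
—
[b1_sum: aisle = 'B1' OR reorder < 156]
bin=M10: ✓ → 265
bin=M30: ✓ → 442
bin=M64: ✓ → 460
bin=M38: ✓ → 152
bin=M11: ✓ → 328
bin=M45: ✗
bin=M92: ✗
bin=M26: ✓ → 548
bin=M93: ✓ → 218
b1_sum = 265 + 442 + 460 + 152 + 328 + 548 + 218 = 2413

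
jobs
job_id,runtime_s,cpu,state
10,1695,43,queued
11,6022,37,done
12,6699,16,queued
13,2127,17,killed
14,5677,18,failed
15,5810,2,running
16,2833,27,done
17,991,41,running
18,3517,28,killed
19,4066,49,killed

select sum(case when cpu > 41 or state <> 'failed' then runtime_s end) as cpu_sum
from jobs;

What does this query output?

job_id=10: ✓ → 1695
job_id=11: ✓ → 6022
job_id=12: ✓ → 6699
job_id=13: ✓ → 2127
job_id=14: ✗
job_id=15: ✓ → 5810
job_id=16: ✓ → 2833
job_id=17: ✓ → 991
job_id=18: ✓ → 3517
job_id=19: ✓ → 4066
cpu_sum = 1695 + 6022 + 6699 + 2127 + 5810 + 2833 + 991 + 3517 + 4066 = 33760

33760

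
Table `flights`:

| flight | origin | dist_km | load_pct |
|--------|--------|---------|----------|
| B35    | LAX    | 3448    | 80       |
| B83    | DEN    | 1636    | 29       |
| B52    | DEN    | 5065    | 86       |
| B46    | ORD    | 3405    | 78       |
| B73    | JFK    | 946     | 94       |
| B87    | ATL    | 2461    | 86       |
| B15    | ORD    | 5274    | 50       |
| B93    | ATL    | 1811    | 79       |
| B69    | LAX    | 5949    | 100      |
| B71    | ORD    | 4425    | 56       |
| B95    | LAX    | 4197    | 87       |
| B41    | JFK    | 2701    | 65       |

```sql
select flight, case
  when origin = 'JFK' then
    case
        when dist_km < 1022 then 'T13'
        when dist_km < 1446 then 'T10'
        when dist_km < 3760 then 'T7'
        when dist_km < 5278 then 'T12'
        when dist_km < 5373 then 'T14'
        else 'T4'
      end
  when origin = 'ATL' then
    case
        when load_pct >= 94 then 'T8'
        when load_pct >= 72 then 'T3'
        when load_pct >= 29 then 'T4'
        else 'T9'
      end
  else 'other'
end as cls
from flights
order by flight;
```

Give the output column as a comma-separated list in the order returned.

flight=B15: origin='ORD' → outer ELSE → other
flight=B35: origin='LAX' → outer ELSE → other
flight=B41: origin='JFK' → inner[dist_km < 3760] → T7
flight=B46: origin='ORD' → outer ELSE → other
flight=B52: origin='DEN' → outer ELSE → other
flight=B69: origin='LAX' → outer ELSE → other
flight=B71: origin='ORD' → outer ELSE → other
flight=B73: origin='JFK' → inner[dist_km < 1022] → T13
flight=B83: origin='DEN' → outer ELSE → other
flight=B87: origin='ATL' → inner[load_pct >= 72] → T3
flight=B93: origin='ATL' → inner[load_pct >= 72] → T3
flight=B95: origin='LAX' → outer ELSE → other

other, other, T7, other, other, other, other, T13, other, T3, T3, other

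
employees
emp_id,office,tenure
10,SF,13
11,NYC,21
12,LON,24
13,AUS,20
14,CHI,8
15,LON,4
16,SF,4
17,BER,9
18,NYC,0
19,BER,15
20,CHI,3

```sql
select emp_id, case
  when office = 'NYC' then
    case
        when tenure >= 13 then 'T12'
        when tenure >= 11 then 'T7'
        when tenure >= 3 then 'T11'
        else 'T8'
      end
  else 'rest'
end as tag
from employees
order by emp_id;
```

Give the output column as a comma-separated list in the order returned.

rest, T12, rest, rest, rest, rest, rest, rest, T8, rest, rest

emp_id=10: office='SF' → outer ELSE → rest
emp_id=11: office='NYC' → inner[tenure >= 13] → T12
emp_id=12: office='LON' → outer ELSE → rest
emp_id=13: office='AUS' → outer ELSE → rest
emp_id=14: office='CHI' → outer ELSE → rest
emp_id=15: office='LON' → outer ELSE → rest
emp_id=16: office='SF' → outer ELSE → rest
emp_id=17: office='BER' → outer ELSE → rest
emp_id=18: office='NYC' → inner[ELSE] → T8
emp_id=19: office='BER' → outer ELSE → rest
emp_id=20: office='CHI' → outer ELSE → rest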